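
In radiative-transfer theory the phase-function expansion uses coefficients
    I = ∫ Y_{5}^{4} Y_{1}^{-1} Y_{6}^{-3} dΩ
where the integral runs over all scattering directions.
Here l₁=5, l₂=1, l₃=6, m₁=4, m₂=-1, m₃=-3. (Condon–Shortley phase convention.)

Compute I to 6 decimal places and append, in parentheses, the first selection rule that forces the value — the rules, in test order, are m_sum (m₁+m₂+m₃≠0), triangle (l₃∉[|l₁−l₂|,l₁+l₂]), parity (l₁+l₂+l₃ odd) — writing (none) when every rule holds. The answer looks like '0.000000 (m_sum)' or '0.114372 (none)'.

-0.070770 (none)

Rules hold: Σm=0, L=12 even, 4≤6≤6.
N = 11·3·13 = 429
Δ = 0!·10!·2!/13! = 1/858
Racah Σ t=0..0: t=0:+1/14400 = 1/14400
⇒ 3j(5 1 6; 0 0 0)² = 6/143, sgn +1
Racah Σ t=0..0: t=0:+1/725760 = 1/725760
⇒ 3j(5 1 6; 4 -1 -3)² = 1/286, sgn -1
4πI² = N·(3j₀)²·(3jₘ)² = 9/143
I = -1·√(0.0629371/4π) = -0.07076985
No selection rule forces the value: the integral is nonzero (none).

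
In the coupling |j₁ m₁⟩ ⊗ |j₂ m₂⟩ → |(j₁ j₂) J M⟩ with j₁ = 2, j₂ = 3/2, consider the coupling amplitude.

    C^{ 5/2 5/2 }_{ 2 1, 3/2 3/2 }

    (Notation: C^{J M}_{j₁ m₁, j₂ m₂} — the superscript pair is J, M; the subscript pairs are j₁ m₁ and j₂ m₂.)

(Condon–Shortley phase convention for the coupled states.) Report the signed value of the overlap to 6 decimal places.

−√(3/7) = -0.654654

j₁+j₂−J=1  J+j₁−j₂=3  J−j₁+j₂=2  j₁+j₂+J+1=7
(j₁±m₁, j₂±m₂, J±M) = (3,1,3,0,5,0)
P² = 432/7
sum k=1..1:
  [1] −1/12 = -1/12
S = -1/12
C² = P²·S² = 3/7 ; C = -0.654654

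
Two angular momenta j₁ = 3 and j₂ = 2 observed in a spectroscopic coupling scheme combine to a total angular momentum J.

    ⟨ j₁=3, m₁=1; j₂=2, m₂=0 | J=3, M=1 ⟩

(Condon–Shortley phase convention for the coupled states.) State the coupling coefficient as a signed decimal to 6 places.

j₁+j₂−J=2  J+j₁−j₂=4  J−j₁+j₂=2  j₁+j₂+J+1=9
(j₁±m₁, j₂±m₂, J±M) = (4,2,2,2,4,2)
P² = 256/15
sum k=0..2:
  [0] +1/16 = 1/16
  [1] −1/6 = -1/6
  [2] +1/96 = 1/96
S = -3/32
C² = P²·S² = 3/20 ; C = -0.387298

−√(3/20) ≈ -0.387298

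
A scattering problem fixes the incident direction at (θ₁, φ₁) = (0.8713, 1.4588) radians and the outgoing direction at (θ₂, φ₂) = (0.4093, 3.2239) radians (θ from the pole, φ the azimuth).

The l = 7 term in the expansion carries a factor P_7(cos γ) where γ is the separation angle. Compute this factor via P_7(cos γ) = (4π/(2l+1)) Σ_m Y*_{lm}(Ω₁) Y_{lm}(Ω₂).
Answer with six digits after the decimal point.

0.278005

Expand P_7 via completeness: Σ_{m} conj(Y_{7,m}) at Ω₁ times Y_{7,m} at Ω₂ —
  [-7]  conj(Y_{7,-7})(Ω₁) = -0.05422 - 0.05437j ; Y_{7,-7}(Ω₂) = -0.00066 + 0.00043j ; Δ = 0.00006 + 0.00001j
  [-6]  conj(Y_{7,-6})(Ω₁) = -0.18920 + 0.15050j ; Y_{7,-6}(Ω₂) = 0.00600 - 0.00323j ; Δ = -0.00065 + 0.00152j
  [-5]  conj(Y_{7,-5})(Ω₁) = 0.22436 + 0.35787j ; Y_{7,-5}(Ω₂) = -0.03337 + 0.01457j ; Δ = -0.01270 - 0.00868j
  [-4]  conj(Y_{7,-4})(Ω₁) = 0.34871 - 0.16758j ; Y_{7,-4}(Ω₂) = 0.12690 - 0.04336j ; Δ = 0.03699 - 0.03639j
  [-3]  conj(Y_{7,-3})(Ω₁) = -0.00348 - 0.00996j ; Y_{7,-3}(Ω₂) = -0.32959 + 0.08308j ; Δ = 0.00197 + 0.00299j
  [-2]  conj(Y_{7,-2})(Ω₁) = 0.34652 - 0.07894j ; Y_{7,-2}(Ω₂) = 0.53176 - 0.08834j ; Δ = 0.17729 - 0.07259j
  [-1]  conj(Y_{7,-1})(Ω₁) = -0.01933 - 0.17185j ; Y_{7,-1}(Ω₂) = -0.34815 + 0.02872j ; Δ = 0.01166 + 0.05927j
  [+0]  conj(Y_{7,0})(Ω₁) = 0.31010 + 0.00000j ; Y_{7,0}(Ω₂) = -0.31411 + 0.00000j ; Δ = -0.09741 + 0.00000j
  [+1]  conj(Y_{7,1})(Ω₁) = 0.01933 - 0.17185j ; Y_{7,1}(Ω₂) = 0.34815 + 0.02872j ; Δ = 0.01166 - 0.05927j
  [+2]  conj(Y_{7,2})(Ω₁) = 0.34652 + 0.07894j ; Y_{7,2}(Ω₂) = 0.53176 + 0.08834j ; Δ = 0.17729 + 0.07259j
  [+3]  conj(Y_{7,3})(Ω₁) = 0.00348 - 0.00996j ; Y_{7,3}(Ω₂) = 0.32959 + 0.08308j ; Δ = 0.00197 - 0.00299j
  [+4]  conj(Y_{7,4})(Ω₁) = 0.34871 + 0.16758j ; Y_{7,4}(Ω₂) = 0.12690 + 0.04336j ; Δ = 0.03699 + 0.03639j
  [+5]  conj(Y_{7,5})(Ω₁) = -0.22436 + 0.35787j ; Y_{7,5}(Ω₂) = 0.03337 + 0.01457j ; Δ = -0.01270 + 0.00868j
  [+6]  conj(Y_{7,6})(Ω₁) = -0.18920 - 0.15050j ; Y_{7,6}(Ω₂) = 0.00600 + 0.00323j ; Δ = -0.00065 - 0.00152j
  [+7]  conj(Y_{7,7})(Ω₁) = 0.05422 - 0.05437j ; Y_{7,7}(Ω₂) = 0.00066 + 0.00043j ; Δ = 0.00006 - 0.00001j
Total Σ_m = 0.33184 - 0.00000j. Multiply by 0.837758: 0.27801 - 0.00000j. P_7(cos γ) = 0.278005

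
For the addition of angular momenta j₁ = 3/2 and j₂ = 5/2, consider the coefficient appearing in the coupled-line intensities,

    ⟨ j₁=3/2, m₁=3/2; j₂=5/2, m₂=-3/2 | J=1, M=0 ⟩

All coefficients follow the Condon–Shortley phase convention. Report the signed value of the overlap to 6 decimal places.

+0.447214

j₁+j₂−J=3  J+j₁−j₂=0  J−j₁+j₂=2  j₁+j₂+J+1=6
(j₁±m₁, j₂±m₂, J±M) = (3,0,1,4,1,1)
P² = 36/5
sum k=0..0:
  [0] +1/6 = 1/6
S = 1/6
C² = P²·S² = 1/5 ; C = +0.447214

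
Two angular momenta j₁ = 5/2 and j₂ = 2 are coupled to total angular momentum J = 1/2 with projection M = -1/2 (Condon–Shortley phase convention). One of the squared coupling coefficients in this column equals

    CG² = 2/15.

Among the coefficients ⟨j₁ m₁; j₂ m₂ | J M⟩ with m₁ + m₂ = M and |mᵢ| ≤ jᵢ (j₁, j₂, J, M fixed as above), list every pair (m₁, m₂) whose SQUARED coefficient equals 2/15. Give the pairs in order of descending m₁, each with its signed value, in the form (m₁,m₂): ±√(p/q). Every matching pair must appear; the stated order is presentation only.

Admissible pairs with m₁+m₂ = M = -1/2: (-5/2,2), (-3/2,1), (-1/2,0), (1/2,-1), (3/2,-2)
  (m₁,m₂)=(3/2,-2): CG² = 1/15, CG = +√(1/15)
  (m₁,m₂)=(1/2,-1): CG² = 2/15, CG = −√(2/15)   ← matches the target
  (m₁,m₂)=(-1/2,0): CG² = 1/5, CG = +√(1/5)
  (m₁,m₂)=(-3/2,1): CG² = 4/15, CG = −√(4/15)
  (m₁,m₂)=(-5/2,2): CG² = 1/3, CG = +√(1/3)
Pairs with CG² = 2/15: (1/2,-1): −√(2/15)

(1/2,-1): −√(2/15)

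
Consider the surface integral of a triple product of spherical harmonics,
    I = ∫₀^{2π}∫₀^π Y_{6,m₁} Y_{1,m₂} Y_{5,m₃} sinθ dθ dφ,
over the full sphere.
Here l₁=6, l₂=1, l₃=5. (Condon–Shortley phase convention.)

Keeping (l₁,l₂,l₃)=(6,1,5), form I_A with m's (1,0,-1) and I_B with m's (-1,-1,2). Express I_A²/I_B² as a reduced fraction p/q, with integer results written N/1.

7/2

Shared (l₁,l₂,l₃)=(6,1,5): N and (l;000)² cancel in I_A²/I_B².
A: Δ = 2!·10!·0!/13! = 1/858; Racah Σ t=1..1: t=1:−1/17280 = -1/17280; ⇒ 3j(6 1 5; 1 0 -1)² = 35/858, sgn -1
B: Δ = 2!·10!·0!/13! = 1/858; Racah Σ t=0..0: t=0:+1/60480 = 1/60480; ⇒ 3j(6 1 5; -1 -1 2)² = 5/429, sgn -1
I_A²/I_B² = (35/858)/(5/429) = 7/2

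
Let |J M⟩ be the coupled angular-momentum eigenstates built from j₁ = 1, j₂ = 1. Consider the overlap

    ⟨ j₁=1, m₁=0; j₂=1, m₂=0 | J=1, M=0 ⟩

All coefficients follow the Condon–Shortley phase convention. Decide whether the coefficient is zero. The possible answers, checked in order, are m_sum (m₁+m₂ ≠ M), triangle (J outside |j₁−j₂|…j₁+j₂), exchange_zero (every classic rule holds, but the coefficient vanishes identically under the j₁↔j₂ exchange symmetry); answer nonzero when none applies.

m-sum: m₁+m₂ = 0+0 = 0, M = 0  ✓
triangle: |j₁−j₂| = 0 ≤ J = 1 ≤ j₁+j₂ = 2  ✓
exchange: j₁=j₂ and m₁=m₂, and (−1)^(j₁+j₂−J) = (−1)^1 = −1 forces ⟨j₁m₁;j₂m₂|JM⟩ = −⟨j₂m₂;j₁m₁|JM⟩ = −⟨j₁m₁;j₂m₂|JM⟩ ⇒ the coefficient vanishes identically
Racah sum check: Σ_k collapses to 0 ⇒ CG = 0

exchange_zero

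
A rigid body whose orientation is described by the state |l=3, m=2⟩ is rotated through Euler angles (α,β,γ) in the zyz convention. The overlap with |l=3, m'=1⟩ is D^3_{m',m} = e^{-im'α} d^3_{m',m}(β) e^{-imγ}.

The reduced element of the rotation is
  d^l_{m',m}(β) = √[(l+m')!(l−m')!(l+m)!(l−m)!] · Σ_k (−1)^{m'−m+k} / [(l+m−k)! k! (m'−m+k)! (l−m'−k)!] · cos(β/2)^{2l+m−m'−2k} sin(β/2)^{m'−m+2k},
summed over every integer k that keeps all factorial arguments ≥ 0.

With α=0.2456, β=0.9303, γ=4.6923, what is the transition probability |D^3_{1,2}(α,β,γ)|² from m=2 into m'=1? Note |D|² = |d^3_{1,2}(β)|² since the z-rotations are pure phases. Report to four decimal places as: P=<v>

P=0.1611

Split into d^3_{1,2}(β=0.9303) × two z-phases.
With c≡cos(β/2)=0.893754 and s≡sin(β/2)=0.448557, N=[24·2·120·1]^{1/2}=75.894664
k: max(0,(2)−(1))=1 … min(3+(2),3−(1))=2
  k=1: (−1)^0·75.8947/(24)·0.8938^5·0.4486^1 = +0.808925
  k=2: (−1)^1·75.8947/(12)·0.8938^3·0.4486^3 = -0.407509
d^3_{1,2}(0.9303) = +0.808925 -0.407509 = +0.401416
|D^3_{1,2}|² = |d^3_{1,2}(β)|² = (+0.401416)² = 0.161135 (the z-rotation phases have unit modulus)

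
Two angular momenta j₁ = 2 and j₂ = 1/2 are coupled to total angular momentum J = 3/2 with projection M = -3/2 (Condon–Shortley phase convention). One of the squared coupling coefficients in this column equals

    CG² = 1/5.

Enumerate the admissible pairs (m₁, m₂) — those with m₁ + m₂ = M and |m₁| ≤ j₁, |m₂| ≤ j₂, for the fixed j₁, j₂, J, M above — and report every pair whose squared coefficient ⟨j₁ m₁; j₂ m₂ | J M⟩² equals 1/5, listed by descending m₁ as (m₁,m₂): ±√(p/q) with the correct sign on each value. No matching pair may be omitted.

Admissible pairs with m₁+m₂ = M = -3/2: (-2,1/2), (-1,-1/2)
  (m₁,m₂)=(-1,-1/2): CG² = 1/5, CG = +√(1/5)   ← matches the target
  (m₁,m₂)=(-2,1/2): CG² = 4/5, CG = −√(4/5)
Pairs with CG² = 1/5: (-1,-1/2): +√(1/5)

(-1,-1/2): +√(1/5)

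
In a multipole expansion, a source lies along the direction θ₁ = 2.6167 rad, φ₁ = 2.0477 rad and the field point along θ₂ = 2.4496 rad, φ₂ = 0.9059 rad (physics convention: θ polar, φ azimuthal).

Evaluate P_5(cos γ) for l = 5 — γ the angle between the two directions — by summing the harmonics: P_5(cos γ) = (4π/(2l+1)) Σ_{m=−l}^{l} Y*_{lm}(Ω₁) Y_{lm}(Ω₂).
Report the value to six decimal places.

Addition theorem: P_5(cos γ) = (4π/11) Σ_m Y*_{lm}(Ω₁) Y_{lm}(Ω₂), m = −5…5:
  [-5]  conj(Y_{5,-5})(Ω₁) = (-0.010073, -0.010661) ; Y_{5,-5}(Ω₂) = (-0.008928, 0.048271) ; Δ = (0.000605, -0.000391)
  [-4]  conj(Y_{5,-4})(Ω₁) = (0.026471, -0.075596) ; Y_{5,-4}(Ω₂) = (0.165984, -0.086837) ; Δ = (-0.002171, -0.014846)
  [-3]  conj(Y_{5,-3})(Ω₁) = (0.247435, -0.034890) ; Y_{5,-3}(Ω₂) = (-0.355170, -0.160270) ; Δ = (-0.093473, -0.027264)
  [-2]  conj(Y_{5,-2})(Ω₁) = (0.265647, 0.374481) ; Y_{5,-2}(Ω₂) = (0.098730, 0.401699) ; Δ = (-0.124201, 0.143683)
  [-1]  conj(Y_{5,-1})(Ω₁) = (-0.168928, 0.326948) ; Y_{5,-1}(Ω₂) = (0.010230, -0.013049) ; Δ = (0.002538, 0.005549)
  [+0]  conj(Y_{5,0})(Ω₁) = (0.211510, -0.000000) ; Y_{5,0}(Ω₂) = (0.392321, 0.000000) ; Δ = (0.082980, 0.000000)
  [+1]  conj(Y_{5,1})(Ω₁) = (0.168928, 0.326948) ; Y_{5,1}(Ω₂) = (-0.010230, -0.013049) ; Δ = (0.002538, -0.005549)
  [+2]  conj(Y_{5,2})(Ω₁) = (0.265647, -0.374481) ; Y_{5,2}(Ω₂) = (0.098730, -0.401699) ; Δ = (-0.124201, -0.143683)
  [+3]  conj(Y_{5,3})(Ω₁) = (-0.247435, -0.034890) ; Y_{5,3}(Ω₂) = (0.355170, -0.160270) ; Δ = (-0.093473, 0.027264)
  [+4]  conj(Y_{5,4})(Ω₁) = (0.026471, 0.075596) ; Y_{5,4}(Ω₂) = (0.165984, 0.086837) ; Δ = (-0.002171, 0.014846)
  [+5]  conj(Y_{5,5})(Ω₁) = (0.010073, -0.010661) ; Y_{5,5}(Ω₂) = (0.008928, 0.048271) ; Δ = (0.000605, 0.000391)
Accumulated sum (-0.350426, -0.000000); after 4π/(2l+1) scaling, (-0.400325, -0.000000) ⇒ P_5 = -0.400325

-0.400325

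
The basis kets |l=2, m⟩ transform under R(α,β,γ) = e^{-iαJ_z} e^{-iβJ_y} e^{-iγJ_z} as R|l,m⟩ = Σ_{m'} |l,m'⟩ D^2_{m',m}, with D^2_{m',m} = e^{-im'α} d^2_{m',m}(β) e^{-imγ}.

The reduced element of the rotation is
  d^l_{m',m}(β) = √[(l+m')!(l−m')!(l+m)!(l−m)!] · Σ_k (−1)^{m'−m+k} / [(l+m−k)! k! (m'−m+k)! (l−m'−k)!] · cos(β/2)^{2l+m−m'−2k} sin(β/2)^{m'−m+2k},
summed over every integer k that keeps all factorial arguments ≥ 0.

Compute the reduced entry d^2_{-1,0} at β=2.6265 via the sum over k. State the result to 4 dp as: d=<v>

d^2_{-1,0}(β=2.6265) via the finite sum:
With c≡cos(β/2)=0.254709 and s≡sin(β/2)=0.967018, N=[1·6·2·2]^{1/2}=4.898979
The bounds max(0,m−m')=1 and min(l+m,l−m')=2 give 2 terms
  k=1: (−1)^0·4.8990/(2)·0.2547^3·0.9670^1 = +0.039142
  k=2: (−1)^1·4.8990/(2)·0.2547^1·0.9670^3 = -0.564186
d^2_{-1,0}(2.6265) = +0.039142 -0.564186 = -0.525045

d=-0.5250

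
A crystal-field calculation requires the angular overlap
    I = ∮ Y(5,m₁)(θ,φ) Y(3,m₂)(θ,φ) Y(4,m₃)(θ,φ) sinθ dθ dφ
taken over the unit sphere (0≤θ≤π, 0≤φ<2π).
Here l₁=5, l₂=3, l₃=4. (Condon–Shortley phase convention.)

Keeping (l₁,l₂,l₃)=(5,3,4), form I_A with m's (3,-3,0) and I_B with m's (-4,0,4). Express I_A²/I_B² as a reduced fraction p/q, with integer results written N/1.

Shared (l₁,l₂,l₃)=(5,3,4): N and (l;000)² cancel in I_A²/I_B².
A: Δ = 4!·6!·2!/13! = 1/180180; Racah Σ t=0..0: t=0:+1/2304 = 1/2304; ⇒ 3j(5 3 4; 3 -3 0)² = 5/143, sgn +1
B: Δ = 4!·6!·2!/13! = 1/180180; Racah Σ t=3..3: t=3:−1/8640 = -1/8640; ⇒ 3j(5 3 4; -4 0 4)² = 28/715, sgn -1
I_A²/I_B² = (5/143)/(28/715) = 25/28

25/28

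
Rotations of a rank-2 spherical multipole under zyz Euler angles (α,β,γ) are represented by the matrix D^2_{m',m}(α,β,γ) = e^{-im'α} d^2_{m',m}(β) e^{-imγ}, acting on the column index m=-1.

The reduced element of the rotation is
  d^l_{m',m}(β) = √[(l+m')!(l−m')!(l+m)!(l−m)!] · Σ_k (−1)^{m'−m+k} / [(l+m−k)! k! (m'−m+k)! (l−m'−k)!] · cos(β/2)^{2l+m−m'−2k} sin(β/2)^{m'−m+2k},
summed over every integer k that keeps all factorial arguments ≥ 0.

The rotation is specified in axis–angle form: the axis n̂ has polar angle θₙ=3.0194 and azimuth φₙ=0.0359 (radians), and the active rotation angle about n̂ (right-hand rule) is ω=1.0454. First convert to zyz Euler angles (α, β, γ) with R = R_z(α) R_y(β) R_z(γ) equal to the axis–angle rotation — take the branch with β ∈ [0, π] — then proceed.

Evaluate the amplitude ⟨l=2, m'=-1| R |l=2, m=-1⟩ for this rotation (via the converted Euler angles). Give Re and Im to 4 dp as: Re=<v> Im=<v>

Re=0.4978 Im=-0.8460

Axis–angle → zyz. n̂ = (sinθₙcosφₙ, sinθₙsinφₙ, cosθₙ) = (+0.121810, +0.004375, -0.992544), ω = 1.0454.
R = I cosω + sinω [n̂]ₓ + (1−cosω) n̂n̂ᵀ gives
  R = [+0.508952, +0.858940, -0.056478; -0.858409, +0.501565, -0.107546; -0.064048, +0.103217, +0.992595]
β = atan2(√(R₁₃²+R₂₃²), R₃₃) = 0.121774; α = atan2(R₂₃, R₁₃) mod 2π = 4.228820; γ = atan2(R₃₂, −R₃₁) mod 2π = 1.015428
First d^2_{-1,-1}(β=0.1218), then the phase factors e^{-i(-1)α} and e^{-i(-1)γ}:
With c≡cos(β/2)=0.998147 and s≡sin(β/2)=0.060850, N=[1·6·1·6]^{1/2}=6.000000
k∈{0,1} keeps every argument non-negative
  k=0: (−1)^0·6.0000/(6)·0.9981^4·0.0608^0 = +0.992608
  k=1: (−1)^1·6.0000/(2)·0.9981^2·0.0608^2 = -0.011067
d^2_{-1,-1}(0.1218) = +0.992608 -0.011067 = +0.981542
Attach z-rotation phases: D = e^{-i(-1)(4.2288)}·(+0.981542)·e^{-i(-1)(1.0154)} = +0.497775-0.845957i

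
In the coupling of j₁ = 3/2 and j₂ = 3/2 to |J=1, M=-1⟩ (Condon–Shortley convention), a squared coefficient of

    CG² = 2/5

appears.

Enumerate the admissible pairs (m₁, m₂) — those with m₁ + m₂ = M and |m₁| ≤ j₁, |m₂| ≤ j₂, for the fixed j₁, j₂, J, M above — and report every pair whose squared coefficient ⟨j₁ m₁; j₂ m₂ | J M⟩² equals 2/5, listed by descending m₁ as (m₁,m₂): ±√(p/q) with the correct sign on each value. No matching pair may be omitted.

(-1/2,-1/2): −√(2/5)

Admissible pairs with m₁+m₂ = M = -1: (-3/2,1/2), (-1/2,-1/2), (1/2,-3/2)
  (m₁,m₂)=(1/2,-3/2): CG² = 3/10, CG = +√(3/10)
  (m₁,m₂)=(-1/2,-1/2): CG² = 2/5, CG = −√(2/5)   ← matches the target
  (m₁,m₂)=(-3/2,1/2): CG² = 3/10, CG = +√(3/10)
Pairs with CG² = 2/5: (-1/2,-1/2): −√(2/5)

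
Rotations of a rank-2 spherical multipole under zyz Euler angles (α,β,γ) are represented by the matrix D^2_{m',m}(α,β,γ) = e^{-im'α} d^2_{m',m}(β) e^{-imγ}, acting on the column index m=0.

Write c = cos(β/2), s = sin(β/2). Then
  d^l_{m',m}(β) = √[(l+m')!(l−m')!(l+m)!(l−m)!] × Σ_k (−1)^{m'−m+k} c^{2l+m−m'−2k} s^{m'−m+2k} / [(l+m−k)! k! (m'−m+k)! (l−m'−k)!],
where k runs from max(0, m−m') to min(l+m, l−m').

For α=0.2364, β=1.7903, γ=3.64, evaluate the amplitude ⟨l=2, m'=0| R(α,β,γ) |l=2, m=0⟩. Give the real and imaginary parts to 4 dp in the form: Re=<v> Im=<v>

Re=-0.4289 Im=0.0000

Split into d^2_{0,0}(β=1.7903) × two z-phases.
With c≡cos(β/2)=0.625402 and s≡sin(β/2)=0.780303, N=[2·2·2·2]^{1/2}=4.000000
Admissible k: 0..2 (factorial args all ≥0)
  k=0: (−1)^0·4.0000/(4)·0.6254^4·0.7803^0 = +0.152981
  k=1: (−1)^1·4.0000/(1)·0.6254^2·0.7803^2 = -0.952587
  k=2: (−1)^2·4.0000/(4)·0.6254^0·0.7803^4 = +0.370726
d^2_{0,0}(1.7903) = +0.152981 -0.952587 +0.370726 = -0.428881
Phases: e^{-i·(0)·0.2364}=+1.000000+0.000000i, e^{-i·(0)·3.6400}=+1.000000+0.000000i ⇒ D=-0.428881+0.000000i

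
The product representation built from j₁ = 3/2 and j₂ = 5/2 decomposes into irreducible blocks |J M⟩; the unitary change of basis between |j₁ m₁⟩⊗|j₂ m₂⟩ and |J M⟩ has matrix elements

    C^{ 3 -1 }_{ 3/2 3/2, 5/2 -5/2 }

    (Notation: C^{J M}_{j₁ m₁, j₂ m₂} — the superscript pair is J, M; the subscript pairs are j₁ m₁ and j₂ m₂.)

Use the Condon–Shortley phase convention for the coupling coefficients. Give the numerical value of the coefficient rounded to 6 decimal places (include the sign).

√[7·1!2!4!/8! · 3!0!0!5!2!4!] = √(288)
  +(−1)^0/∏(0,1,0,0,2,4)! = 1/48  (running 1/48)
⟨..|..⟩ = √(288)·(1/48) = +0.353553

+0.353553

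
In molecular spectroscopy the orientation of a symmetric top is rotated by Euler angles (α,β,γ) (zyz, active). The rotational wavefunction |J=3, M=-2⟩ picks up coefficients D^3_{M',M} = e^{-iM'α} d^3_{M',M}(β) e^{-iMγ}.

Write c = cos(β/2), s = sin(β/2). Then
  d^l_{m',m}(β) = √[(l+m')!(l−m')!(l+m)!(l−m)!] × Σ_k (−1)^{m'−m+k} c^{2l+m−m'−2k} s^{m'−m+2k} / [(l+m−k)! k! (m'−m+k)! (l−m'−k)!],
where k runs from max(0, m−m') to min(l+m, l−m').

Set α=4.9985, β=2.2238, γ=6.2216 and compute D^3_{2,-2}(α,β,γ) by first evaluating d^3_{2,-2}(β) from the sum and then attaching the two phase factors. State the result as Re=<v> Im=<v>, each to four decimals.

Re=-0.0879 Im=0.0734

First d^3_{2,-2}(β=2.2238), then the phase factors e^{-i(2)α} and e^{-i(-2)γ}:
With c≡cos(β/2)=0.442959 and s≡sin(β/2)=0.896542, N=[120·1·1·120]^{1/2}=120.000000
The bounds max(0,m−m')=0 and min(l+m,l−m')=1 give 2 terms
  k=0: (−1)^4·120.0000/(24)·0.4430^2·0.8965^4 = +0.633839
  k=1: (−1)^5·120.0000/(120)·0.4430^0·0.8965^6 = -0.519306
d^3_{2,-2}(2.2238) = +0.633839 -0.519306 = +0.114533
Phases: e^{-i·(2)·4.9985}=-0.840700+0.541501i, e^{-i·(-2)·6.2216}=+0.992424-0.122859i ⇒ D=-0.087939+0.073380i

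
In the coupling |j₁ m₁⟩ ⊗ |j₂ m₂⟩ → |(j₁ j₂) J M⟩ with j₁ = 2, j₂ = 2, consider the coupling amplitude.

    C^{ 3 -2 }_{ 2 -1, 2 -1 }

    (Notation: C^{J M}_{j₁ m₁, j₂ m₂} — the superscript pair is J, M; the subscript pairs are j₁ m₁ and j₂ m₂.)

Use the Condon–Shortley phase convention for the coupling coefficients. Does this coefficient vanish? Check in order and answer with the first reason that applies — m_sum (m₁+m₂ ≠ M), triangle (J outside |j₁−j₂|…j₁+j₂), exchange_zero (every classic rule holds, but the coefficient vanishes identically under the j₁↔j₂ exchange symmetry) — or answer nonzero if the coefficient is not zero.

exchange_zero

m-sum: m₁+m₂ = -1+(-1) = -2, M = -2  ✓
triangle: |j₁−j₂| = 0 ≤ J = 3 ≤ j₁+j₂ = 4  ✓
exchange: j₁=j₂ and m₁=m₂, and (−1)^(j₁+j₂−J) = (−1)^1 = −1 forces ⟨j₁m₁;j₂m₂|JM⟩ = −⟨j₂m₂;j₁m₁|JM⟩ = −⟨j₁m₁;j₂m₂|JM⟩ ⇒ the coefficient vanishes identically
Racah sum check: Σ_k collapses to 0 ⇒ CG = 0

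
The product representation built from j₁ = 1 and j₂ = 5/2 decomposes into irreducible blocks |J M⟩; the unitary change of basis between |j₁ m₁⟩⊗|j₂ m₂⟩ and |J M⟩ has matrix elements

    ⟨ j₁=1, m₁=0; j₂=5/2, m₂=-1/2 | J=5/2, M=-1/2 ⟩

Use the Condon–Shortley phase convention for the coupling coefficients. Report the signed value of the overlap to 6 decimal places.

+√(1/35) = +0.169031

j₁+j₂−J=1  J+j₁−j₂=1  J−j₁+j₂=4  j₁+j₂+J+1=7
(j₁±m₁, j₂±m₂, J±M) = (1,1,2,3,2,3)
P² = 144/35
sum k=0..1:
  [0] +1/4 = 1/4
  [1] −1/6 = -1/6
S = 1/12
C² = P²·S² = 1/35 ; C = +0.169031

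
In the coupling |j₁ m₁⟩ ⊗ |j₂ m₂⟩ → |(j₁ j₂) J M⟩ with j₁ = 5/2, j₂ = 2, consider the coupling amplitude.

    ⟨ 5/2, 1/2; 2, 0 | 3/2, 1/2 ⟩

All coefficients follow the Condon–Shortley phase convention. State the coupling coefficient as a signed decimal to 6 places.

j₁+j₂−J=3  J+j₁−j₂=2  J−j₁+j₂=1  j₁+j₂+J+1=7
(j₁±m₁, j₂±m₂, J±M) = (3,2,2,2,2,1)
P² = 32/35
sum k=1..2:
  [1] −1/2 = -1/2
  [2] +1/4 = 1/4
S = -1/4
C² = P²·S² = 2/35 ; C = -0.239046

−√(2/35) = -0.239046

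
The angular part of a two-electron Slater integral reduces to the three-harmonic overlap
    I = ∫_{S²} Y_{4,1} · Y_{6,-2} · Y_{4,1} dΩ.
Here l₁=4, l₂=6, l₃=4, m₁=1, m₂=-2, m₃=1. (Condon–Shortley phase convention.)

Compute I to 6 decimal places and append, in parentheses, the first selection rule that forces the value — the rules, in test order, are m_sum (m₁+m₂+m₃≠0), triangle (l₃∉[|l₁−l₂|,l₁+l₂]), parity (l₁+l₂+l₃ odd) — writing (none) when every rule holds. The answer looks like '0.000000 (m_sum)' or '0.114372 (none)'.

0.145766 (none)

Rules hold: Σm=0, L=14 even, 2≤4≤10.
N = 9·13·9 = 1053
Δ = 6!·2!·6!/15! = 1/1261260
Racah Σ t=2..4: t=2:+1/4608 t=3:−1/1296 t=4:+1/4608 = -7/20736
⇒ 3j(4 6 4; 0 0 0)² = 20/1287, sgn -1
Racah Σ t=1..3: t=1:−1/8640 t=2:+1/2304 t=3:−1/8640 = 7/34560
⇒ 3j(4 6 4; 1 -2 1)² = 7/429, sgn -1
4πI² = N·(3j₀)²·(3jₘ)² = 420/1573
I = +1·√(0.267006/4π) = 0.14576570
No selection rule forces the value: the integral is nonzero (none).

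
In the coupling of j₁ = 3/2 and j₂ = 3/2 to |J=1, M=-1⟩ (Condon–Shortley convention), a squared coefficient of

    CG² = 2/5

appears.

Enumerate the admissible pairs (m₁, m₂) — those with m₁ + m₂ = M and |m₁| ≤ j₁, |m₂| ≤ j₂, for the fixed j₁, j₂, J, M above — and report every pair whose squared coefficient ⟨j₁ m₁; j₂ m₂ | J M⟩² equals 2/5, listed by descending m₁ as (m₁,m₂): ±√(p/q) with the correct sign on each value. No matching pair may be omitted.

(-1/2,-1/2): −√(2/5)

Admissible pairs with m₁+m₂ = M = -1: (-3/2,1/2), (-1/2,-1/2), (1/2,-3/2)
  (m₁,m₂)=(1/2,-3/2): CG² = 3/10, CG = +√(3/10)
  (m₁,m₂)=(-1/2,-1/2): CG² = 2/5, CG = −√(2/5)   ← matches the target
  (m₁,m₂)=(-3/2,1/2): CG² = 3/10, CG = +√(3/10)
Pairs with CG² = 2/5: (-1/2,-1/2): −√(2/5)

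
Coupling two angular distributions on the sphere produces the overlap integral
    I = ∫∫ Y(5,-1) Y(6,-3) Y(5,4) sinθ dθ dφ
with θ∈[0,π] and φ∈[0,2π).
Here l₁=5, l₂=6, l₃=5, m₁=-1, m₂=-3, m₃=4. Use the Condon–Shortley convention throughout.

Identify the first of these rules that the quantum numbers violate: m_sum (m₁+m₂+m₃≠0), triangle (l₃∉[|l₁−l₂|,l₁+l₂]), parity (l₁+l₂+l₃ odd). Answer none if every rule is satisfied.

none

Σmᵢ = 0  ✓
l₃∈[|l₁−l₂|,l₁+l₂]=[1,11], have l₃=5  ✓
Σlᵢ = 16 ⇒ even  ✓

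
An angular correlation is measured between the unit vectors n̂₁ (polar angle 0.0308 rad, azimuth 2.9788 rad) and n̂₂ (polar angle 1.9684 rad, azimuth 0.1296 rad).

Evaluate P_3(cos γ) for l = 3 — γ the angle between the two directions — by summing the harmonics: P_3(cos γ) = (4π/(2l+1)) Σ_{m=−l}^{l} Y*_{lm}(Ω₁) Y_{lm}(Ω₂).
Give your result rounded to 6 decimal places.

Summing Y*_{l m}(θ₁,φ₁)·Y_{l m}(θ₂,φ₂) over m ∈ [−3, 3]; prefactor 4π/(2·3+1) = 1.795196:
  term(m=-3) = -0.000003+0.000003i   from Y*(Ω₁)=-0.000011+0.000006i, Y(Ω₂)=+0.302596-0.123959i
  term(m=-2) = -0.000272+0.000180i   from Y*(Ω₁)=+0.000918-0.000310i, Y(Ω₂)=-0.325155+0.086220i
  term(m=-1) = +0.002840-0.000855i   from Y*(Ω₁)=-0.039237+0.006444i, Y(Ω₂)=-0.073969+0.009640i
  term(m=+0) = +0.242001+0.000000i   from Y*(Ω₁)=+0.744230-0.000000i, Y(Ω₂)=+0.325169+0.000000i
  term(m=+1) = +0.002840+0.000855i   from Y*(Ω₁)=+0.039237+0.006444i, Y(Ω₂)=+0.073969+0.009640i
  term(m=+2) = -0.000272-0.000180i   from Y*(Ω₁)=+0.000918+0.000310i, Y(Ω₂)=-0.325155-0.086220i
  term(m=+3) = -0.000003-0.000003i   from Y*(Ω₁)=+0.000011+0.000006i, Y(Ω₂)=-0.302596-0.123959i
Total Σ_m = +0.247132+0.000000i. Multiply by 1.795196: +0.443651+0.000000i. P_3(cos γ) = 0.443651

0.443651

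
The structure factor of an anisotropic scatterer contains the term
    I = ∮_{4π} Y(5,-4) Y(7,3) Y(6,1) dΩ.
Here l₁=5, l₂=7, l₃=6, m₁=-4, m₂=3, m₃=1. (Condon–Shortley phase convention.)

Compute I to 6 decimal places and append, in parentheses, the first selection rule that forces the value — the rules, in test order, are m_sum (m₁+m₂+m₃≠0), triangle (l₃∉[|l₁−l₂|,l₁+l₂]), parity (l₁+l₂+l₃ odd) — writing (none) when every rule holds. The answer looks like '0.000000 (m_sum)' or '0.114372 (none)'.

-0.033132 (none)

m-sum 0 ✓  L=18 even ✓  2≤6≤12 ✓
Π(2lᵢ+1) = 11×15×13 = 2145
triangle coeff Δ(5,7,6) = 1/174594420
Σ_t [1,5]: t=1:−1/4147200 t=2:+1/207360 t=3:−1/82944 t=4:+1/207360 t=5:−1/4147200 = -1/345600
(3j)²=420/46189 [(5 7 6; 0 0 0)], sign=-1
Σ_t [5,6]: t=5:−1/2073600 t=6:+1/2488320 = -1/12441600
(3j)²=98/138567 [(5 7 6; -4 3 1)], sign=+1
⇒ 4πI² = 205800/14919047
I = (-1)√(205800/14919047/(4π)) = -0.03313197
No selection rule forces the value: the integral is nonzero (none).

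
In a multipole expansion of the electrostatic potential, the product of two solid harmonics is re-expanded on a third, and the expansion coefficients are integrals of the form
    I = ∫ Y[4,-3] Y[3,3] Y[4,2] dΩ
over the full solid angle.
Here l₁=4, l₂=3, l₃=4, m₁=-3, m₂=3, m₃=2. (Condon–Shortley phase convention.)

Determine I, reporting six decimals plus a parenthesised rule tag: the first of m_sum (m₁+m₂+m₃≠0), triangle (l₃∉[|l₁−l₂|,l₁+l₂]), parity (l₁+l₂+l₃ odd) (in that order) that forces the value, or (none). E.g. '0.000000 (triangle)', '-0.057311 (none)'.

0.000000 (m_sum)

m-sum = -3 + 3 + 2 = 2 ≠ 0 ⇒ I = 0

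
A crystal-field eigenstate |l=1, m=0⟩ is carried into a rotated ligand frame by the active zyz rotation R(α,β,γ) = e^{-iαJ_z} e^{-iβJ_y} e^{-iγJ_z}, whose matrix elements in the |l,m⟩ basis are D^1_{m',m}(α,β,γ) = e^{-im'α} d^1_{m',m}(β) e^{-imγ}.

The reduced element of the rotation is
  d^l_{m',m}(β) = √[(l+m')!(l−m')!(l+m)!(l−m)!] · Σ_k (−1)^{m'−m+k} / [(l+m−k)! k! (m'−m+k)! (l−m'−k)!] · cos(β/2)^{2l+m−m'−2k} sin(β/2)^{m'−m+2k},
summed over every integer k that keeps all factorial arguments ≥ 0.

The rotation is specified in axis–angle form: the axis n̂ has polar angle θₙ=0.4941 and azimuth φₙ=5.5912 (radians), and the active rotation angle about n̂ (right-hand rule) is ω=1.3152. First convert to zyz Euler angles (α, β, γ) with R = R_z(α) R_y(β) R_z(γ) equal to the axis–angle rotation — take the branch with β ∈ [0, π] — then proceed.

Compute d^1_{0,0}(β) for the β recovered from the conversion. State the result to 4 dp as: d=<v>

d=0.8320

Axis–angle → zyz. n̂ = (sinθₙcosφₙ, sinθₙsinφₙ, cosθₙ) = (+0.365155, -0.302597, +0.880396), ω = 1.3152.
R = I cosω + sinω [n̂]ₓ + (1−cosω) n̂n̂ᵀ gives
  R = [+0.352450, -0.934353, -0.052563; +0.769235, +0.321238, -0.552344; +0.532970, +0.154241, +0.831957]
β = atan2(√(R₁₃²+R₂₃²), R₃₃) = 0.588170; α = atan2(R₂₃, R₁₃) mod 2π = 4.617512; γ = atan2(R₃₂, −R₃₁) mod 2π = 2.859890
d^1_{0,0}(β=0.5882) via the finite sum:
Half-angle: c=0.957068, s=0.289864. N=√(1·1·1·1)=1.000000
The bounds max(0,m−m')=0 and min(l+m,l−m')=1 give 2 terms
  k=0: (−1)^0·1.0000/(1)·0.9571^2·0.2899^0 = +0.915979
  k=1: (−1)^1·1.0000/(1)·0.9571^0·0.2899^2 = -0.084021
d^1_{0,0}(0.5882) = +0.915979 -0.084021 = +0.831957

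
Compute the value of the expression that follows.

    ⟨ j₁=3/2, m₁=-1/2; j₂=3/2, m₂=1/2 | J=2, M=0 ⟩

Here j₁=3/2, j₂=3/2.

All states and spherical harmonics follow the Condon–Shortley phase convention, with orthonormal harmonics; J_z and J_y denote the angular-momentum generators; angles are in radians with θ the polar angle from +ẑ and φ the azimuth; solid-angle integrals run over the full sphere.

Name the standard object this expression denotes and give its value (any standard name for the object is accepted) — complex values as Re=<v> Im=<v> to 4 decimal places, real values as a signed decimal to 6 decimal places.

Clebsch–Gordan coefficient, −√(1/4) ≈ -0.500000

This is a Clebsch–Gordan (vector-coupling) coefficient.
triangle: 1!*2!*2!/6! = 4/720
(j±m)!: 1!*2!*2!*1!*2!*2! = 16
prefactor² = (2J+1)*Δ*N² = 4/9
  k=0: +1/(0!*1!*2!*2!*0!*0!) = 1/4
  k=1: −1/(1!*0!*1!*1!*1!*1!) = -1
Σ = -3/4  ⇒  CG² = 4/9*(-3/4)² = 1/4
CG = −√(1/4) = -0.500000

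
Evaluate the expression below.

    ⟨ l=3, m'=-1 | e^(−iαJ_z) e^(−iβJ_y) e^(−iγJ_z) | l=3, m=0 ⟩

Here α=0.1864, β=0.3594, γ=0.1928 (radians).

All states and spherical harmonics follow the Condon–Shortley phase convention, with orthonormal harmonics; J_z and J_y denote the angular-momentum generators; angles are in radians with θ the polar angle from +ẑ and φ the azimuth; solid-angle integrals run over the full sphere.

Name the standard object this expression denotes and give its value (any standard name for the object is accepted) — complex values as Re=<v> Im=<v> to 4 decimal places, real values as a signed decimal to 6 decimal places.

Wigner D-matrix element, Re=0.5061 Im=0.0954

This is a Wigner D-matrix element — the rotation-matrix element ⟨l m'| R(α,β,γ) |l m⟩ in the angular-momentum basis.
D^3_{-1,0}(0.1864,0.3594,0.1928) = e^{-i·-1·0.1864}·d^3_{-1,0}(0.3594)·e^{-i·0·0.1928}. Compute d first:
With c≡cos(β/2)=0.983897 and s≡sin(β/2)=0.178734, N=[2·24·6·6]^{1/2}=41.569219
k: max(0,(0)−(-1))=1 … min(3+(0),3−(-1))=3
  k=1: (−1)^0·41.5692/(12)·0.9839^5·0.1787^1 = +0.570884
  k=2: (−1)^1·41.5692/(4)·0.9839^3·0.1787^3 = -0.056518
  k=3: (−1)^2·41.5692/(12)·0.9839^1·0.1787^5 = +0.000622
d^3_{-1,0}(0.3594) = +0.570884 -0.056518 +0.000622 = +0.514988
D = (+0.982678+0.185322i)·(+0.514988)·(+1.000000+0.000000i) = +0.506067+0.095439i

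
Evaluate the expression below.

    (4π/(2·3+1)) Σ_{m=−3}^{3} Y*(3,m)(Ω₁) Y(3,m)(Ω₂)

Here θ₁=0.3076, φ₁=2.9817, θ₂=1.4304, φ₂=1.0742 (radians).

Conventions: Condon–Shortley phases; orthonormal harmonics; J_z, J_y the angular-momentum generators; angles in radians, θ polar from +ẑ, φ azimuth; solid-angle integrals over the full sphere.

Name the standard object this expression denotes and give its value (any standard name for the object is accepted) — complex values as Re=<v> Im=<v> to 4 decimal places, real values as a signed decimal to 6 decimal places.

This sum is the spherical-harmonic addition theorem: it equals the Legendre polynomial P_l(cos γ) of the angle γ between the two directions.
Summing Y*_{l m}(θ₁,φ₁)·Y_{l m}(θ₂,φ₂) over m ∈ [−3, 3]; prefactor 4π/(2·3+1) = 1.795196:
  [-3]  conj(Y_{3,-3})(Ω₁) = -0.010273+0.005344i ; Y_{3,-3}(Ω₂) = -0.403701+0.032774i ; Δ = +0.003972-0.002494i
  [-2]  conj(Y_{3,-2})(Ω₁) = +0.084762-0.028069i ; Y_{3,-2}(Ω₂) = -0.076558-0.117466i ; Δ = -0.009786-0.007808i
  [-1]  conj(Y_{3,-1})(Ω₁) = -0.342129+0.055175i ; Y_{3,-1}(Ω₂) = -0.137532+0.253801i ; Δ = +0.033050-0.094421i
  [+0]  conj(Y_{3,0})(Ω₁) = +0.548302-0.000000i ; Y_{3,0}(Ω₂) = -0.151549+0.000000i ; Δ = -0.083095+0.000000i
  [+1]  conj(Y_{3,1})(Ω₁) = +0.342129+0.055175i ; Y_{3,1}(Ω₂) = +0.137532+0.253801i ; Δ = +0.033050+0.094421i
  [+2]  conj(Y_{3,2})(Ω₁) = +0.084762+0.028069i ; Y_{3,2}(Ω₂) = -0.076558+0.117466i ; Δ = -0.009786+0.007808i
  [+3]  conj(Y_{3,3})(Ω₁) = +0.010273+0.005344i ; Y_{3,3}(Ω₂) = +0.403701+0.032774i ; Δ = +0.003972+0.002494i
Σ over m = -0.028622+0.000000i; ×(4π/7) → -0.051383+0.000000i. Real part: -0.051383

Legendre polynomial (addition theorem), -0.051383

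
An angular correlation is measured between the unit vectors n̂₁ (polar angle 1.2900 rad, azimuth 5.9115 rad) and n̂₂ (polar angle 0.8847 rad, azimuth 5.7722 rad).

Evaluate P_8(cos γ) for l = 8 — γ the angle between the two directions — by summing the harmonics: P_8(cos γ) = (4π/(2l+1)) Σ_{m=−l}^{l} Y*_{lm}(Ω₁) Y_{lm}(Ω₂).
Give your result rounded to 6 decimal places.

-0.397617

Summing Y*_{l m}(θ₁,φ₁)·Y_{l m}(θ₂,φ₂) over m ∈ [−8, 8]; prefactor 4π/(2·8+1) = 0.739198:
  m=-8: (-0.369142-0.062648i) × (-0.038707-0.053705i) = +0.010924+0.022250i  (running Σ = +0.010924+0.022250i)
  m=-7: (-0.370538-0.222009i) × (-0.196598-0.091429i) = +0.052549+0.077525i  (running Σ = +0.063473+0.099774i)
  m=-6: (-0.027567-0.035570i) × (-0.404267+0.030654i) = +0.012235+0.013535i  (running Σ = +0.075708+0.113309i)
  m=-5: (+0.096746+0.327027i) × (-0.359289+0.238833i) = -0.112864-0.094391i  (running Σ = -0.037156+0.018918i)
  m=-4: (-0.014847+0.176222i) × (-0.057192+0.111718i) = -0.018838-0.011737i  (running Σ = -0.055995+0.007181i)
  m=-3: (+0.116550-0.237782i) × (-0.011179-0.295292i) = -0.071518-0.031758i  (running Σ = -0.127513-0.024577i)
  m=-2: (+0.165660-0.152290i) × (-0.155651-0.254544i) = -0.064550-0.018464i  (running Σ = -0.192062-0.043041i)
  m=-1: (-0.210665+0.082118i) × (+0.148407+0.083205i) = -0.038097-0.005341i  (running Σ = -0.230159-0.048382i)
  m=0: (-0.237246-0.000000i) × (+0.327025+0.000000i) = -0.077585-0.000000i  (running Σ = -0.307744-0.048382i)
  m=1: (+0.210665+0.082118i) × (-0.148407+0.083205i) = -0.038097+0.005341i  (running Σ = -0.345841-0.043041i)
  m=2: (+0.165660+0.152290i) × (-0.155651+0.254544i) = -0.064550+0.018464i  (running Σ = -0.410391-0.024577i)
  m=3: (-0.116550-0.237782i) × (+0.011179-0.295292i) = -0.071518+0.031758i  (running Σ = -0.481909+0.007181i)
  m=4: (-0.014847-0.176222i) × (-0.057192-0.111718i) = -0.018838+0.011737i  (running Σ = -0.500747+0.018918i)
  m=5: (-0.096746+0.327027i) × (+0.359289+0.238833i) = -0.112864+0.094391i  (running Σ = -0.613611+0.113309i)
  m=6: (-0.027567+0.035570i) × (-0.404267-0.030654i) = +0.012235-0.013535i  (running Σ = -0.601376+0.099774i)
  m=7: (+0.370538-0.222009i) × (+0.196598-0.091429i) = +0.052549-0.077525i  (running Σ = -0.548827+0.022250i)
  m=8: (-0.369142+0.062648i) × (-0.038707+0.053705i) = +0.010924-0.022250i  (running Σ = -0.537903+0.000000i)
Σ over m = -0.537903+0.000000i; ×(4π/17) → -0.397617+0.000000i. Real part: -0.397617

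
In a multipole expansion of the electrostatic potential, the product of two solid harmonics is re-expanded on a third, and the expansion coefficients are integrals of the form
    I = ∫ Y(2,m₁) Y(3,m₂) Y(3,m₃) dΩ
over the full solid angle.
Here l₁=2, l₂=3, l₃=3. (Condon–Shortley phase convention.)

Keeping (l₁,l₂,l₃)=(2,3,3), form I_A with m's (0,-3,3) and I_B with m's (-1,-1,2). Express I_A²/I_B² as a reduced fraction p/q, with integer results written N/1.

Same 2,3,3: normalisation and zero-m 3j drop out of the ratio.
A: Δ: 2! 2! 4! / 9! → 1/3780; sum: t=0:+1/96 = 1/96; 3j²(2 3 3; 0 -3 3) = Δ·Π!·Σ² = 5/84  (sign +1)
B: Δ: 2! 2! 4! / 9! → 1/3780; sum: t=1:−1/12 t=2:+1/48 = -1/16; 3j²(2 3 3; -1 -1 2) = Δ·Π!·Σ² = 1/28  (sign +1)
I_A²/I_B² = (5/84)/(1/28) = 5/3

5/3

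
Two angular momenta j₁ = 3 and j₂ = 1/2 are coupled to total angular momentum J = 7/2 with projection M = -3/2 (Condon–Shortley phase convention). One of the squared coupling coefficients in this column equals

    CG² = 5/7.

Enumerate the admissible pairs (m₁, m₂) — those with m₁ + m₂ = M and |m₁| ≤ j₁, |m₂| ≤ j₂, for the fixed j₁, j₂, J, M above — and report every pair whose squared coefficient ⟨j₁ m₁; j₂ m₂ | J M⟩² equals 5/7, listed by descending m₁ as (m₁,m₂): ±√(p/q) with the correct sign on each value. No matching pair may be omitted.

Admissible pairs with m₁+m₂ = M = -3/2: (-2,1/2), (-1,-1/2)
  (m₁,m₂)=(-1,-1/2): CG² = 5/7, CG = +√(5/7)   ← matches the target
  (m₁,m₂)=(-2,1/2): CG² = 2/7, CG = +√(2/7)
Pairs with CG² = 5/7: (-1,-1/2): +√(5/7)

(-1,-1/2): +√(5/7)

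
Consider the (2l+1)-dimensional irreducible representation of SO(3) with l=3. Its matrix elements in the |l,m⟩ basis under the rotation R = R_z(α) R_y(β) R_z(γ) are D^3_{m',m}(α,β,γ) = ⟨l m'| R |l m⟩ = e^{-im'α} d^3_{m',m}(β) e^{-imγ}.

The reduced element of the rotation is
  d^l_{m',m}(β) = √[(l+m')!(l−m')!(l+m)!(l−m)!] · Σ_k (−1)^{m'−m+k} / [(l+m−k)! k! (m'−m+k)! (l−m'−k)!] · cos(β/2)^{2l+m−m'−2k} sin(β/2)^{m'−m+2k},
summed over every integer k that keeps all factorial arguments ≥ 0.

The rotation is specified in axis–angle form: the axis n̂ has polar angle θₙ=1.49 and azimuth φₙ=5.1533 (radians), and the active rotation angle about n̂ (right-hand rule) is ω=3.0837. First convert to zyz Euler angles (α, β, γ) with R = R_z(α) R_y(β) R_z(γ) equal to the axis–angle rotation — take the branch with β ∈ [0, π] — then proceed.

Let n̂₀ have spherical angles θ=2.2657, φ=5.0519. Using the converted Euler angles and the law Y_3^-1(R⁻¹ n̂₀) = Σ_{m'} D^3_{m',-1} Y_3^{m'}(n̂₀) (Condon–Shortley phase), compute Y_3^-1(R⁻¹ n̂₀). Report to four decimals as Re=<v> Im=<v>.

Axis–angle → zyz. n̂ = (sinθₙcosφₙ, sinθₙsinφₙ, cosθₙ) = (+0.425371, -0.901413, +0.080708), ω = 3.0837.
R = I cosω + sinω [n̂]ₓ + (1−cosω) n̂n̂ᵀ gives
  R = [-0.636746, -0.770898, +0.016449; -0.761558, +0.625405, -0.169994; +0.120761, -0.120769, -0.985308]
β = atan2(√(R₁₃²+R₂₃²), R₃₃) = 2.969964; α = atan2(R₂₃, R₁₃) mod 2π = 4.808849; γ = atan2(R₃₂, −R₃₁) mod 2π = 3.927027
Need the full column D^3_{m',-1} for m'=−3..3 at α=4.8088, β=2.9700, γ=3.9270.
cos(β/2)=0.085709, sin(β/2)=0.996320
d^3_{-3,-1}: single k=2 term ⇒ +0.000207;  D = +0.000182-0.000099i
d^3_{-2,-1}: k∈[1..2] ⇒ +0.000015 -0.003938 = -0.003924;  D = -0.002191-0.003255i
d^3_{-1,-1}: k∈[0..2] ⇒ +0.000000 -0.000429 +0.043431 = +0.043003;  D = -0.033196+0.027337i
d^3_{0,-1}: k∈[0..2] ⇒ -0.000016 +0.006471 -0.291482 = -0.285027;  D = +0.201537+0.201552i
d^3_{1,-1}: k∈[0..2] ⇒ +0.000321 -0.057908 +0.978123 = +0.920537;  D = +0.585227-0.710561i
d^3_{2,-1}: k∈[0..1] ⇒ -0.003938 +0.266086 = +0.262148;  D = +0.217462+0.146396i
d^3_{3,-1}: single k=0 term ⇒ +0.028035;  D = -0.013343+0.024656i
Y_3^{m'}(θ=2.2657,φ=5.0519) and Σ D·Y over m':
  (+0.0002-0.0001i)·(-0.1610-0.0992i)  (-0.0022-0.0033i)·(+0.3005-0.2425i)  (-0.0332+0.0273i)·(+0.0868+0.2458i)  (+0.2015+0.2016i)·(+0.2270+0.0000i)  (+0.5852-0.7106i)·(-0.0868+0.2458i)  (+0.2175+0.1464i)·(+0.3005+0.2425i)  (-0.0133+0.0247i)·(+0.1610-0.0992i)
Y_3^-1(R⁻¹ n̂) = +0.188635+0.347036i

Re=0.1886 Im=0.3470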